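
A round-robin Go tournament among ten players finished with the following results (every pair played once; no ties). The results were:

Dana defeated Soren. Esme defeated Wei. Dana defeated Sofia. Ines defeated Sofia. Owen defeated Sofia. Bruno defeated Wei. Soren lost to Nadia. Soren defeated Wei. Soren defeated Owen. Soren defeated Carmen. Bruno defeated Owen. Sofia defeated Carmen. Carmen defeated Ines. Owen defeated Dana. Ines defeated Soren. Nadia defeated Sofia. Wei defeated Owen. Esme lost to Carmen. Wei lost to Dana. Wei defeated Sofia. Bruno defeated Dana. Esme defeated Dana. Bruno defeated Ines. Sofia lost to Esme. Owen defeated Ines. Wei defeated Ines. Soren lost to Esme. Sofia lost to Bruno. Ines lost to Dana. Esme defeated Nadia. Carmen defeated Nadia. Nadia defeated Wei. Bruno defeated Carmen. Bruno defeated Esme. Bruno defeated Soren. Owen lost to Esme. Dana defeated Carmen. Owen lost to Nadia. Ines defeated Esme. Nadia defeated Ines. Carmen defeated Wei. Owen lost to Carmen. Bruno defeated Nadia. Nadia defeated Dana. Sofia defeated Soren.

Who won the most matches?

Bruno

Win totals: Wei 3, Owen 3, Sofia 2, Dana 5, Esme 6, Soren 3, Bruno 9, Ines 3, Nadia 6, Carmen 5.
Bruno leads with 9 wins (next highest: 6).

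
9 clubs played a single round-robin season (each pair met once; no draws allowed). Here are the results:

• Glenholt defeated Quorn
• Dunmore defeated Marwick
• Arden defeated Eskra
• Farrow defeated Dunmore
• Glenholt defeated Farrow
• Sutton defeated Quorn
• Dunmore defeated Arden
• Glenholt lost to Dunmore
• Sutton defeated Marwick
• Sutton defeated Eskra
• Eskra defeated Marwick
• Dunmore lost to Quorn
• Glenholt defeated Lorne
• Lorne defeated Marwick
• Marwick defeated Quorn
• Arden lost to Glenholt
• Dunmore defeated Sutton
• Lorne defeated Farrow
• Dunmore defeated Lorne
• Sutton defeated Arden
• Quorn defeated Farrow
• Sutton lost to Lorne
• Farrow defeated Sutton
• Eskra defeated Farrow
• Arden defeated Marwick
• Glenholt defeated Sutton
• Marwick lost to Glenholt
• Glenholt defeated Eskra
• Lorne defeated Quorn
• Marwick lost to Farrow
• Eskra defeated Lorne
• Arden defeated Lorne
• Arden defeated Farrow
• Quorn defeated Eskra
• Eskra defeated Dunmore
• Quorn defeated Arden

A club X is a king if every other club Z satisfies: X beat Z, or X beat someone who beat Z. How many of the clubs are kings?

Sutton cannot reach Glenholt in two steps.
Dunmore reaches everyone (king).
Marwick cannot reach Sutton, Glenholt, Lorne in two steps.
Arden cannot reach Glenholt in two steps.
Farrow reaches everyone (king).
Quorn reaches everyone (king).
Glenholt reaches everyone (king).
Lorne cannot reach Glenholt in two steps.
Eskra reaches everyone (king).
Kings: Dunmore, Farrow, Quorn, Glenholt, Eskra — 5.

5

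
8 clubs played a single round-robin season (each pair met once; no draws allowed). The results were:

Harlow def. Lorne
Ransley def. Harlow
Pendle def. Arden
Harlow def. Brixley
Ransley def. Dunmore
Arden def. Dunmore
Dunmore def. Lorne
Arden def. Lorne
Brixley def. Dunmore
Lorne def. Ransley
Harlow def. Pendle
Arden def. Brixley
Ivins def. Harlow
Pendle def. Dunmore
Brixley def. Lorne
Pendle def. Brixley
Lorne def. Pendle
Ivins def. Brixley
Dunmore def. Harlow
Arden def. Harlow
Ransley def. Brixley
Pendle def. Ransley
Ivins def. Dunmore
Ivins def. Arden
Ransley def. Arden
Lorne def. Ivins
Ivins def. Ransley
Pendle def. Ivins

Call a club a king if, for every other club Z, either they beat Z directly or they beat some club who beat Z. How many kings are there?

5

Brixley cannot reach Arden in two steps.
Lorne reaches everyone (king).
Harlow reaches everyone (king).
Ransley cannot reach Ivins in two steps.
Pendle reaches everyone (king).
Dunmore cannot reach Arden in two steps.
Ivins reaches everyone (king).
Arden reaches everyone (king).
Kings: Lorne, Harlow, Pendle, Ivins, Arden — 5.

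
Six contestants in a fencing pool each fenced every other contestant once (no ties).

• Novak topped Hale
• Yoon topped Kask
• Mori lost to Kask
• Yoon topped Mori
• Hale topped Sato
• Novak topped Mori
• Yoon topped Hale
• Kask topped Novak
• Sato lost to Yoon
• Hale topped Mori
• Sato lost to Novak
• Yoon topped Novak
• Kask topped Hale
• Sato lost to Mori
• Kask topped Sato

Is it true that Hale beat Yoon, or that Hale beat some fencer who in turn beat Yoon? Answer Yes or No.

Hale did not beat Yoon directly.
Hale beat Sato, Mori, but each of them lost to Yoon. No two-step path.

No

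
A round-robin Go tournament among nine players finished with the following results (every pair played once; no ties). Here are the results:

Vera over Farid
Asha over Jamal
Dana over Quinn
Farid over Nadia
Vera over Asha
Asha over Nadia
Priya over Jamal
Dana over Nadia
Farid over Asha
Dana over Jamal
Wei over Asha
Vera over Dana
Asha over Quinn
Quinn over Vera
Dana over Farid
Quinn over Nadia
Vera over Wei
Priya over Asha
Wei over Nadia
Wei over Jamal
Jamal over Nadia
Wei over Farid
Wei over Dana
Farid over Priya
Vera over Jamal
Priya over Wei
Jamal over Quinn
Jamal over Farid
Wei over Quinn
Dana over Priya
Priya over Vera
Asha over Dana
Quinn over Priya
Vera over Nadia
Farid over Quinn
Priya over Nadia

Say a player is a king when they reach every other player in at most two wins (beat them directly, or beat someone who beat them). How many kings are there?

6

Nadia cannot reach Wei, Asha, Vera, Quinn, Dana, Farid, Priya, Jamal in two steps.
Wei reaches everyone (king).
Asha cannot reach Wei in two steps.
Vera reaches everyone (king).
Quinn reaches everyone (king).
Dana reaches everyone (king).
Farid reaches everyone (king).
Priya reaches everyone (king).
Jamal cannot reach Wei, Dana in two steps.
Kings: Wei, Vera, Quinn, Dana, Farid, Priya — 6.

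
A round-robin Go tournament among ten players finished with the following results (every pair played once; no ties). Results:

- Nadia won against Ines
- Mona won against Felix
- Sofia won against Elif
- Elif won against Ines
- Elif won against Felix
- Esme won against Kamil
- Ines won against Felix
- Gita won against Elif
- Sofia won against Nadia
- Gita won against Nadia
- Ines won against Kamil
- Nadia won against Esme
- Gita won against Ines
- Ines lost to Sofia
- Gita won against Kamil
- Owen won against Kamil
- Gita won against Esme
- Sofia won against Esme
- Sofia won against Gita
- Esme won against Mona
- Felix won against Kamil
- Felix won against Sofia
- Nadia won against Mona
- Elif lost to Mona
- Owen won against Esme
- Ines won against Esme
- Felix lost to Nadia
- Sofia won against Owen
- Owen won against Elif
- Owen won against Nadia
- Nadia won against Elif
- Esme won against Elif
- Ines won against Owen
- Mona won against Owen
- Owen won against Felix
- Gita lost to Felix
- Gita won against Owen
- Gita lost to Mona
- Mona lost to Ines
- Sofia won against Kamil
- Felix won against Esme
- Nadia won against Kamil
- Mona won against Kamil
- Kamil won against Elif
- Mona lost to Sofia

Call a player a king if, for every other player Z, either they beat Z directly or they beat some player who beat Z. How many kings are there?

6

Kamil cannot reach Mona, Owen, Esme, Gita, Nadia, Sofia in two steps.
Mona reaches everyone (king).
Elif cannot reach Nadia in two steps.
Owen reaches everyone (king).
Felix reaches everyone (king).
Esme cannot reach Nadia, Sofia in two steps.
Gita cannot reach Sofia in two steps.
Nadia reaches everyone (king).
Ines reaches everyone (king).
Sofia reaches everyone (king).
Kings: Mona, Owen, Felix, Nadia, Ines, Sofia — 6.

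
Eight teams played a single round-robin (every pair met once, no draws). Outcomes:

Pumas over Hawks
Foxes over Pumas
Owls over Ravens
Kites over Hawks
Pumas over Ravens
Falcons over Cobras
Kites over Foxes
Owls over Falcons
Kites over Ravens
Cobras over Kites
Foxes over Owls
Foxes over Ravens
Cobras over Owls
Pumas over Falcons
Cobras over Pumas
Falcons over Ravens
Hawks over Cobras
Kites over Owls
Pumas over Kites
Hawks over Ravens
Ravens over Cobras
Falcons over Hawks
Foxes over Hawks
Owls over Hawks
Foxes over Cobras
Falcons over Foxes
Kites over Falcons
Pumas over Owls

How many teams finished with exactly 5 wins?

3

Win totals: Foxes 5, Ravens 1, Falcons 4, Cobras 3, Pumas 5, Owls 3, Kites 5, Hawks 2.
Exactly 5: Foxes, Pumas, Kites — 3 teams.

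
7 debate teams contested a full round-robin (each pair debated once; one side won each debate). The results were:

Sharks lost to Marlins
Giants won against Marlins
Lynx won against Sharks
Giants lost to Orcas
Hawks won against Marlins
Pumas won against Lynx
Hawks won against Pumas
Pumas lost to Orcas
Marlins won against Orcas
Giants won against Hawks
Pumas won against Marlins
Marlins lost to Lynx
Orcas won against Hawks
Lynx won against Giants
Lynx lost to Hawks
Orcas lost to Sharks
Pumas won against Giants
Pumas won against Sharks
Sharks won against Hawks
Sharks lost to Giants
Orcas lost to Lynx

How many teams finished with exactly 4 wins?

Win totals: Sharks 2, Lynx 4, Orcas 3, Marlins 2, Pumas 4, Giants 3, Hawks 3.
Exactly 4: Lynx, Pumas — 2 teams.

2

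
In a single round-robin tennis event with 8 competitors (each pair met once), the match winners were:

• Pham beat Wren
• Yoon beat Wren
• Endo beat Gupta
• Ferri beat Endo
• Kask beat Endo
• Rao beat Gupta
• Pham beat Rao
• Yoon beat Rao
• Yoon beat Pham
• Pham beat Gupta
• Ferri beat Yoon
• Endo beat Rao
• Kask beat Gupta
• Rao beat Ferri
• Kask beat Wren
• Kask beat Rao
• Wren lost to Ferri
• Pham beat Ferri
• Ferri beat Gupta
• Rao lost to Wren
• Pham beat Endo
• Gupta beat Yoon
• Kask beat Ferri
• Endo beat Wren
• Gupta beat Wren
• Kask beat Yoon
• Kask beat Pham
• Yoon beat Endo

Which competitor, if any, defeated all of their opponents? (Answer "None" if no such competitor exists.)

Kask

Kask has 7 wins out of 7 opponents — a perfect record.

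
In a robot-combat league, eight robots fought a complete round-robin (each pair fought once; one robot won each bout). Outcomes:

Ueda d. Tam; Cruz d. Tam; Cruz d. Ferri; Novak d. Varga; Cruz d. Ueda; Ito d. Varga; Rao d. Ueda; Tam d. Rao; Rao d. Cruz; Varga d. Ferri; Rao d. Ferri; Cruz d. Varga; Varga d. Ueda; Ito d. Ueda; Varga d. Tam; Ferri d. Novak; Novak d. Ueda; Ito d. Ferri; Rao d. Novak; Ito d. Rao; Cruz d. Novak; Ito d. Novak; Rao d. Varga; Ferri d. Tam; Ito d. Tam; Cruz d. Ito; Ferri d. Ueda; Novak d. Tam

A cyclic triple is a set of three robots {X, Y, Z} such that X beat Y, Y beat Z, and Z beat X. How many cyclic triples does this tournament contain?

Win totals: Ferri 3, Ueda 1, Ito 6, Varga 3, Cruz 6, Rao 5, Novak 3, Tam 1.
A robot with w wins dominates both others in C(w,2) triples; summing gives 3 + 0 + 15 + 3 + 15 + 10 + 3 + 0 = 49 transitive triples.
Total triples C(8,3) = 56, so cyclic triples = 56 − 49 = 7.

7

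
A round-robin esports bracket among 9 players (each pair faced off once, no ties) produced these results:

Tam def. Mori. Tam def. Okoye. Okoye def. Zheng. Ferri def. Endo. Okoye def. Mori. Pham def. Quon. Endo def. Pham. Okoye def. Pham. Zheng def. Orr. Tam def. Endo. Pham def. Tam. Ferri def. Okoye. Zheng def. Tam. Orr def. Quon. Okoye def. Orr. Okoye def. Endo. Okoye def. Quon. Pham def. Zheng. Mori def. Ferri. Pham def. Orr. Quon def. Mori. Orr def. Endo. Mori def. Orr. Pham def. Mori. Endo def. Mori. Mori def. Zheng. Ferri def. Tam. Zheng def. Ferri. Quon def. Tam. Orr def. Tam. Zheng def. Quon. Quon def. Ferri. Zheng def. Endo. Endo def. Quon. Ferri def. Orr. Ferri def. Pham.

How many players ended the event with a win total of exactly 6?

1

Win totals: Mori 3, Ferri 5, Quon 3, Orr 3, Pham 5, Endo 3, Zheng 5, Tam 3, Okoye 6.
Exactly 6: Okoye — 1 player.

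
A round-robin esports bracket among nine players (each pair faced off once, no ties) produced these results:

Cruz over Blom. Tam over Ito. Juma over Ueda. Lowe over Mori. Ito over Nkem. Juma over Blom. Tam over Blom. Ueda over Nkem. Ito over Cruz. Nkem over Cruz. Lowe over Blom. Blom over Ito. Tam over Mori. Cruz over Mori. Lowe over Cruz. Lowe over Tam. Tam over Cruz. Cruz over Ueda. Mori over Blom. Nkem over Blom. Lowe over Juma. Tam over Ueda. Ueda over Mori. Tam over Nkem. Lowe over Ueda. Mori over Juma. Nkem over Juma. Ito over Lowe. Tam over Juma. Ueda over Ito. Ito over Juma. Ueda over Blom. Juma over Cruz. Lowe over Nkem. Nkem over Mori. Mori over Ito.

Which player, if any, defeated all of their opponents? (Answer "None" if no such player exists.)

None

Highest win total is Tam with 7 (out of 8 possible).
Tam lost to Lowe, so no player went undefeated.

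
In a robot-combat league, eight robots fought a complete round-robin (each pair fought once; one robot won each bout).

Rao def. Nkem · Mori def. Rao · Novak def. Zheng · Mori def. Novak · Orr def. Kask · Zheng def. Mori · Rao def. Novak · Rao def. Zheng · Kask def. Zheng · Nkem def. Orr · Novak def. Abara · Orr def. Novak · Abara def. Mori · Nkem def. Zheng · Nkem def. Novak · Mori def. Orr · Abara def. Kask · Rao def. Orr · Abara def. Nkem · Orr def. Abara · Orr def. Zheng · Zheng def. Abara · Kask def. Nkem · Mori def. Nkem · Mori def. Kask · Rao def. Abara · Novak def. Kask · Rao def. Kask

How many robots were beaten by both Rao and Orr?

4

Rao beat: Nkem, Kask, Zheng, Orr, Abara, Novak.
Orr beat: Kask, Zheng, Abara, Novak.
Both beat: Kask, Zheng, Abara, Novak — 4.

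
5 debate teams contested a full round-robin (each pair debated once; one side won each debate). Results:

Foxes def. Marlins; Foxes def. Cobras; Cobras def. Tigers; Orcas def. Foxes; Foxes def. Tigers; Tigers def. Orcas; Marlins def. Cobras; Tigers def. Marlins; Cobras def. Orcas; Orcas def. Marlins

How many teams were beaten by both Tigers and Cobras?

Tigers beat: Orcas, Marlins.
Cobras beat: Orcas, Tigers.
Both beat: Orcas — 1.

1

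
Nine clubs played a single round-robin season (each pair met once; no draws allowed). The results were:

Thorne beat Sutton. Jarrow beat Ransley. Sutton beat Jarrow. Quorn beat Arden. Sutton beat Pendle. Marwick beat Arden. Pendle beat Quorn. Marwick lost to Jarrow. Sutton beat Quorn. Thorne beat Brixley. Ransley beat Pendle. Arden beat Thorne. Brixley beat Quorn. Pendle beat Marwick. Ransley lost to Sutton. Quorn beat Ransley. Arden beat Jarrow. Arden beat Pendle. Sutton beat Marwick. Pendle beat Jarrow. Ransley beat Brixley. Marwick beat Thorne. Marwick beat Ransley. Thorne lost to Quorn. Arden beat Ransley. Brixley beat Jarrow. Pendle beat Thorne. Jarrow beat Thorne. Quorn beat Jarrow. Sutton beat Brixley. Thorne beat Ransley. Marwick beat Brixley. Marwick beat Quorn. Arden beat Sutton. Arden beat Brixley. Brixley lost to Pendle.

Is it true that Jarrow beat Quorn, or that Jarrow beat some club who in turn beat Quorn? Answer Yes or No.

Yes

Jarrow did not beat Quorn directly.
Jarrow beat Thorne, Marwick, Ransley. Of those, Marwick beat Quorn.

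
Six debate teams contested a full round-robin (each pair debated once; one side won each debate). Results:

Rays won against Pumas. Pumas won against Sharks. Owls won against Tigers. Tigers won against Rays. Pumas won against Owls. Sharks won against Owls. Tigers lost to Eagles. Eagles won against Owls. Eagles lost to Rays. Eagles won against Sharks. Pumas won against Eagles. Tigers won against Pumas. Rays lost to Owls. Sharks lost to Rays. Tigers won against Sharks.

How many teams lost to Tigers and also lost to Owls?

Tigers beat: Sharks, Rays, Pumas.
Owls beat: Rays, Tigers.
Both beat: Rays — 1.

1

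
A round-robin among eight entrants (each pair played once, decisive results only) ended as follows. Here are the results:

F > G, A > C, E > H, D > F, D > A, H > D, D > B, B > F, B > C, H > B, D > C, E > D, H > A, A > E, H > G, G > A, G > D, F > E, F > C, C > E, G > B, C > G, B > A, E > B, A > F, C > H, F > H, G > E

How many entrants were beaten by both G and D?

2

G beat: A, B, D, E.
D beat: A, B, C, F.
Both beat: A, B — 2.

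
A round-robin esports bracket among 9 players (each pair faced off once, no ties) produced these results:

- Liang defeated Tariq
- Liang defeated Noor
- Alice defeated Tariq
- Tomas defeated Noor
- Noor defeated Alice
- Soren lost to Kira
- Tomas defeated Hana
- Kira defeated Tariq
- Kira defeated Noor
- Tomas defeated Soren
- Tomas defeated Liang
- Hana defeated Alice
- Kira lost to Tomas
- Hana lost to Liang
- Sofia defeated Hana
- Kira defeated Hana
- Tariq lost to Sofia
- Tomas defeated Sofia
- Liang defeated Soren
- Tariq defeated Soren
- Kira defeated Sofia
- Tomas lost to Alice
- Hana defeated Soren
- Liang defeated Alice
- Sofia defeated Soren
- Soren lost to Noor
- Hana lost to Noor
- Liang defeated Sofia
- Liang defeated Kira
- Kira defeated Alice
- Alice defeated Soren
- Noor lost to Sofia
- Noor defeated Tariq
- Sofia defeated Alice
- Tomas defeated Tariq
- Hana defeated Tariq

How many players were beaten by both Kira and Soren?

Kira beat: Soren, Sofia, Hana, Tariq, Alice, Noor.
Soren beat: no one.
No one was beaten by both.

0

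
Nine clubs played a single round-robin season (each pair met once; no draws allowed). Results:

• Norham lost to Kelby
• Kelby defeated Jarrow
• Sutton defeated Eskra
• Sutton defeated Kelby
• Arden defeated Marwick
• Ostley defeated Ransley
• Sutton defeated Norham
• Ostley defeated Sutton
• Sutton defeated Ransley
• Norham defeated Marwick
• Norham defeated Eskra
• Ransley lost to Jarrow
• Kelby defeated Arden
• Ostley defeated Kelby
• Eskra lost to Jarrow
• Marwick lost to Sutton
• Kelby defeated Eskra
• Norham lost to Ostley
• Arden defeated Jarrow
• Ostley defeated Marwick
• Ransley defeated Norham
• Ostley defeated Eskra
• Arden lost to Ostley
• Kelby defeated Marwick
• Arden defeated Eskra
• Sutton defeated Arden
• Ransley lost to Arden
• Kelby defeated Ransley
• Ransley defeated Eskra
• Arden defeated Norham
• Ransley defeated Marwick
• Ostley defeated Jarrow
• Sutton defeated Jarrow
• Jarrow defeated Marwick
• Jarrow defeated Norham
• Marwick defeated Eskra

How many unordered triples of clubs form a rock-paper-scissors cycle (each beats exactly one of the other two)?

Win totals: Ostley 8, Eskra 0, Ransley 3, Sutton 7, Kelby 6, Norham 2, Jarrow 4, Arden 5, Marwick 1.
A club with w wins dominates both others in C(w,2) triples; summing gives 28 + 0 + 3 + 21 + 15 + 1 + 6 + 10 + 0 = 84 transitive triples.
Total triples C(9,3) = 84, so cyclic triples = 84 − 84 = 0.

0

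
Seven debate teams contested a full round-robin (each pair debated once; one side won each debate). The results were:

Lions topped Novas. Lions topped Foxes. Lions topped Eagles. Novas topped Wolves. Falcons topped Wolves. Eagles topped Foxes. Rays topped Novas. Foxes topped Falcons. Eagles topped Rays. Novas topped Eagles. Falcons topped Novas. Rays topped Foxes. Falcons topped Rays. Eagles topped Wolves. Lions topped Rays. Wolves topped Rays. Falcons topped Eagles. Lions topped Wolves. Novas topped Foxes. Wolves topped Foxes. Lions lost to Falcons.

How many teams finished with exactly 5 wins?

2

Win totals: Novas 3, Falcons 5, Foxes 1, Eagles 3, Wolves 2, Lions 5, Rays 2.
Exactly 5: Falcons, Lions — 2 teams.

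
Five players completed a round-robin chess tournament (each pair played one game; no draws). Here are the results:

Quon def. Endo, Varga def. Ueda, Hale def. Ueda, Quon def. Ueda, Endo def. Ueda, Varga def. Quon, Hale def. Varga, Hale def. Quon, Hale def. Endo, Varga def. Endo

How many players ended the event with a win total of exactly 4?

1

Win totals: Endo 1, Hale 4, Ueda 0, Quon 2, Varga 3.
Exactly 4: Hale — 1 player.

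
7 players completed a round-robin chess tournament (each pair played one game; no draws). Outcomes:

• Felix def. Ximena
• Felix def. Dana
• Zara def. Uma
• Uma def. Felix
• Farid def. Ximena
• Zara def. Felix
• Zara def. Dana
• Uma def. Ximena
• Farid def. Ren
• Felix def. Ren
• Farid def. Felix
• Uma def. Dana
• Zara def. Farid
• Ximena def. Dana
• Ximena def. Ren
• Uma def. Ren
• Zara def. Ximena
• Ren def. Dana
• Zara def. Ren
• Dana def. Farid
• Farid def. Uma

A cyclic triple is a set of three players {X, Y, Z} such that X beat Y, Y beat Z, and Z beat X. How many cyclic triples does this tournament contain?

4

Win totals: Felix 3, Zara 6, Ximena 2, Ren 1, Uma 4, Dana 1, Farid 4.
A player with w wins dominates both others in C(w,2) triples; summing gives 3 + 15 + 1 + 0 + 6 + 0 + 6 = 31 transitive triples.
Total triples C(7,3) = 35, so cyclic triples = 35 − 31 = 4.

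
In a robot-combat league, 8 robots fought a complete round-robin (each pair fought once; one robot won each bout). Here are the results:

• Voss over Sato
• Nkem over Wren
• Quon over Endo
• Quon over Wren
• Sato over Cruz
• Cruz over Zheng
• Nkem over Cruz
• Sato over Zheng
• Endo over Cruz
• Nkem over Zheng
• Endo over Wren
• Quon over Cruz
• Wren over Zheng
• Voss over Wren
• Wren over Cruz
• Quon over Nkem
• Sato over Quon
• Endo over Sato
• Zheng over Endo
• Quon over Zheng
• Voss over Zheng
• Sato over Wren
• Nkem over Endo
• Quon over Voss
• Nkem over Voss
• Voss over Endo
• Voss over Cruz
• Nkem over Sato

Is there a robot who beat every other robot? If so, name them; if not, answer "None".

None

Highest win total is Quon with 6 (out of 7 possible).
Quon lost to Sato, so no robot went undefeated.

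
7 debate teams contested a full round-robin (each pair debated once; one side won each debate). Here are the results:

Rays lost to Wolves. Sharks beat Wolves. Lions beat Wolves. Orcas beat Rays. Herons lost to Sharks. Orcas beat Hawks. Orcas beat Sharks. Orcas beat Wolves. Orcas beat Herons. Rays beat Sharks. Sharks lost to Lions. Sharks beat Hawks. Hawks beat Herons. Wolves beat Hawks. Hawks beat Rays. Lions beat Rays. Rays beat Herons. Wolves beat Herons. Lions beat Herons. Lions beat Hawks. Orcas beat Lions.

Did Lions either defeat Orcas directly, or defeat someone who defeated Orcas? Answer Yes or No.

No

Lions did not beat Orcas directly.
Lions beat Sharks, Hawks, Herons, Rays, Wolves, but each of them lost to Orcas. No two-step path.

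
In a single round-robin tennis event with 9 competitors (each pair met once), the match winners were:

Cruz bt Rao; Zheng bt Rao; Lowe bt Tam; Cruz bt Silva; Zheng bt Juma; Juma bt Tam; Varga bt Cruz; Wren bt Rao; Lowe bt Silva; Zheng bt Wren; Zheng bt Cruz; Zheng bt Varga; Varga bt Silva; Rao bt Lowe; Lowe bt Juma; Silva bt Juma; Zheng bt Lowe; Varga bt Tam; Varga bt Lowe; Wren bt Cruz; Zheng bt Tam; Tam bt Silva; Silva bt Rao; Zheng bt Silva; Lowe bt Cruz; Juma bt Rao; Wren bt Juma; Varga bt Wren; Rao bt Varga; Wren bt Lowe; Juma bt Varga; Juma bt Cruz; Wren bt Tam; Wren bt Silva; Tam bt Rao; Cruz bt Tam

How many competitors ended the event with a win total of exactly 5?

Win totals: Cruz 3, Lowe 4, Zheng 8, Varga 5, Silva 2, Juma 4, Tam 2, Rao 2, Wren 6.
Exactly 5: Varga — 1 competitor.

1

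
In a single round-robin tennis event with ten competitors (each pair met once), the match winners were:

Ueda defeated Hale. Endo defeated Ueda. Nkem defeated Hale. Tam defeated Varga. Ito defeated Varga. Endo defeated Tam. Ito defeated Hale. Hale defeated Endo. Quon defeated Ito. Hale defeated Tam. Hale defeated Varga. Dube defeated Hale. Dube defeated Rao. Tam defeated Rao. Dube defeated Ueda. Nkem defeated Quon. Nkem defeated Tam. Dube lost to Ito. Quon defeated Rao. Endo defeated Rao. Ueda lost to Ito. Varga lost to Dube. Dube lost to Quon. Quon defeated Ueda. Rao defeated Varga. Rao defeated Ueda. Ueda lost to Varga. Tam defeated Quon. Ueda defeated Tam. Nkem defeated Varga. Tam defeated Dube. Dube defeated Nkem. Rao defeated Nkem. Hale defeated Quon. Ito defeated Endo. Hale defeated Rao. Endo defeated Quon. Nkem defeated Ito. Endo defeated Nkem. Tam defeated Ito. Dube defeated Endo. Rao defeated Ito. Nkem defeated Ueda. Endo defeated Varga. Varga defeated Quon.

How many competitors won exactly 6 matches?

3

Win totals: Quon 4, Hale 5, Ito 5, Dube 6, Varga 2, Tam 5, Endo 6, Nkem 6, Rao 4, Ueda 2.
Exactly 6: Dube, Endo, Nkem — 3 competitors.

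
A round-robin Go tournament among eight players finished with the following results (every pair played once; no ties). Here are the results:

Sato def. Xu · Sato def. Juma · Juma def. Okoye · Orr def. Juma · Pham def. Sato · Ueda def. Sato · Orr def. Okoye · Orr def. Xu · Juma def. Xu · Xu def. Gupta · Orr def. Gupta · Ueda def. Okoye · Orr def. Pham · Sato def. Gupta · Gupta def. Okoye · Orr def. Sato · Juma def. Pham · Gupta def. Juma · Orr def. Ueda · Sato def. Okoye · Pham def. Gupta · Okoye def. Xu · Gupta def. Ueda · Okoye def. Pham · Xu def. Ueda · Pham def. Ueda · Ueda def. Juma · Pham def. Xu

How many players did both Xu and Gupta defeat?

1

Xu beat: Ueda, Gupta.
Gupta beat: Ueda, Juma, Okoye.
Both beat: Ueda — 1.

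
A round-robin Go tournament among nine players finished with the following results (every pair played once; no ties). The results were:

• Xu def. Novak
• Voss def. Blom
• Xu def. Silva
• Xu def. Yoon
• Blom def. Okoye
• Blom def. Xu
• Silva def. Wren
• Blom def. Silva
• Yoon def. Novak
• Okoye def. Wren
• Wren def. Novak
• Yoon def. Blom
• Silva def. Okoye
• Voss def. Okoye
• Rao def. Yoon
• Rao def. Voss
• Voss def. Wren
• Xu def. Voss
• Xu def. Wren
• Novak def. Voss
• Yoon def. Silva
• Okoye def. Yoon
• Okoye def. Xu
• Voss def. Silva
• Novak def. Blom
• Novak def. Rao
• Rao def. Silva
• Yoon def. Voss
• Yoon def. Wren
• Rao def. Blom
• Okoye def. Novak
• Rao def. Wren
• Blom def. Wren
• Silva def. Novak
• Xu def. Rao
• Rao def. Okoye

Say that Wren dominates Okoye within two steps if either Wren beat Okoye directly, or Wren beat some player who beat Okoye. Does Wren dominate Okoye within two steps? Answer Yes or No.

Wren did not beat Okoye directly.
Wren beat Novak, but each of them lost to Okoye. No two-step path.

No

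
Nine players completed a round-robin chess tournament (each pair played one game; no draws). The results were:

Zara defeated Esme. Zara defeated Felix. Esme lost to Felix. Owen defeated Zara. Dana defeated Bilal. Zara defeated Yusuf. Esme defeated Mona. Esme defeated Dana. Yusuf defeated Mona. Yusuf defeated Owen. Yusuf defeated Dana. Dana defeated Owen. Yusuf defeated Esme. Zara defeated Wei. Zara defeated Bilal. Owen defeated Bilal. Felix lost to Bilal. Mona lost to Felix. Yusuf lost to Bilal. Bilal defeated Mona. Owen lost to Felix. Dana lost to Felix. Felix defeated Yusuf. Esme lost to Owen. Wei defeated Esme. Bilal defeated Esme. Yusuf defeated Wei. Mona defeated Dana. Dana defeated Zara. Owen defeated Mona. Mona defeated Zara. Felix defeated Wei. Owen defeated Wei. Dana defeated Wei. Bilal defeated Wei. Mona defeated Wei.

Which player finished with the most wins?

Felix

Win totals: Yusuf 5, Esme 2, Zara 5, Owen 5, Mona 3, Wei 1, Dana 4, Felix 6, Bilal 5.
Felix leads with 6 wins (next highest: 5).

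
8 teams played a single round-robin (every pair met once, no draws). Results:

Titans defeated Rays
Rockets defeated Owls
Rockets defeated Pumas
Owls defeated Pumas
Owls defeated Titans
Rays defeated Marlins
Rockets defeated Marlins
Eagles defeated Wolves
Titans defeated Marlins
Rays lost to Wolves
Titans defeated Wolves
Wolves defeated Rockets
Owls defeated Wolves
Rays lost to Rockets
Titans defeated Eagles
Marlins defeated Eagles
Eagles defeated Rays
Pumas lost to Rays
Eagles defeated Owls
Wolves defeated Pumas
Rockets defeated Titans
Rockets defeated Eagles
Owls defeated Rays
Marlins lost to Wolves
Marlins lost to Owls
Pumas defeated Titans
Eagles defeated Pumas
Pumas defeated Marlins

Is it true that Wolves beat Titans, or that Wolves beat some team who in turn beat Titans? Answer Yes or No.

Wolves did not beat Titans directly.
Wolves beat Rays, Pumas, Rockets, Marlins. Of those, Pumas beat Titans.

Yes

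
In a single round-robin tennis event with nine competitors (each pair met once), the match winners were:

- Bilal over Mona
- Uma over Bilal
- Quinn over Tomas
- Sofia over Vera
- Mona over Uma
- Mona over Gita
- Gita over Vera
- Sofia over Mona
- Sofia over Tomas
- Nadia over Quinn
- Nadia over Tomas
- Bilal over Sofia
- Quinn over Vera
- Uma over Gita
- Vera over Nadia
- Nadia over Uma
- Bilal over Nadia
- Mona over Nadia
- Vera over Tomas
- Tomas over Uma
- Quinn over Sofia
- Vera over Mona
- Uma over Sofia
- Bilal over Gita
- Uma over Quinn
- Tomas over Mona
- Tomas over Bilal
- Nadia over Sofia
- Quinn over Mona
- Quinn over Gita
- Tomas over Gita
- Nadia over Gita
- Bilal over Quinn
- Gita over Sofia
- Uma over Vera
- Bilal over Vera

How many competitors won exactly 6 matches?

1

Win totals: Gita 2, Mona 3, Quinn 5, Tomas 4, Vera 3, Sofia 3, Nadia 5, Bilal 6, Uma 5.
Exactly 6: Bilal — 1 competitor.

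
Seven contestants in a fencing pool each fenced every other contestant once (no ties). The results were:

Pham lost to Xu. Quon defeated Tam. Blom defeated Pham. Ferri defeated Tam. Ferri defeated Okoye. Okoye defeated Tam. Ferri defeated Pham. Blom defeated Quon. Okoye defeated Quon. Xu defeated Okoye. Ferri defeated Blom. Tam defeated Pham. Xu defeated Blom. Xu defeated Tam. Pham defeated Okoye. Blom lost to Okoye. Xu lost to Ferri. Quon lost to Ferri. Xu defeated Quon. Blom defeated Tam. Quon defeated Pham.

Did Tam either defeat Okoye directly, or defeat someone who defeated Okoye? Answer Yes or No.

Yes

Tam did not beat Okoye directly.
Tam beat Pham. Of those, Pham beat Okoye.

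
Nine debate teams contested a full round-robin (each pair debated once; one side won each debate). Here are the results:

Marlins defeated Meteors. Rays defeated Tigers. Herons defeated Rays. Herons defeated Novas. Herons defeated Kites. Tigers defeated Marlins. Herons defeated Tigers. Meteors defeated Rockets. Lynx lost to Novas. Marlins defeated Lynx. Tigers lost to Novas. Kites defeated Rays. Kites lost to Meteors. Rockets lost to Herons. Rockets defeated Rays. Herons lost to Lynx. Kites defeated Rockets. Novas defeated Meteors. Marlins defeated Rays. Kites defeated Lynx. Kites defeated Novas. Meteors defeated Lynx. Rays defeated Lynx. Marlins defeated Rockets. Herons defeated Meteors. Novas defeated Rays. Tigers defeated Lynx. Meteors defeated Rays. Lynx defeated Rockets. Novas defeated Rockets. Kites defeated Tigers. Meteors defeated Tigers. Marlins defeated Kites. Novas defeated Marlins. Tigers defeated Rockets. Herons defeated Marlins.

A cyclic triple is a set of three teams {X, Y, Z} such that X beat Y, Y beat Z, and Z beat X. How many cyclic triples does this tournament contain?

13

Win totals: Rockets 1, Tigers 3, Rays 2, Marlins 5, Lynx 2, Meteors 5, Herons 7, Kites 5, Novas 6.
A team with w wins dominates both others in C(w,2) triples; summing gives 0 + 3 + 1 + 10 + 1 + 10 + 21 + 10 + 15 = 71 transitive triples.
Total triples C(9,3) = 84, so cyclic triples = 84 − 71 = 13.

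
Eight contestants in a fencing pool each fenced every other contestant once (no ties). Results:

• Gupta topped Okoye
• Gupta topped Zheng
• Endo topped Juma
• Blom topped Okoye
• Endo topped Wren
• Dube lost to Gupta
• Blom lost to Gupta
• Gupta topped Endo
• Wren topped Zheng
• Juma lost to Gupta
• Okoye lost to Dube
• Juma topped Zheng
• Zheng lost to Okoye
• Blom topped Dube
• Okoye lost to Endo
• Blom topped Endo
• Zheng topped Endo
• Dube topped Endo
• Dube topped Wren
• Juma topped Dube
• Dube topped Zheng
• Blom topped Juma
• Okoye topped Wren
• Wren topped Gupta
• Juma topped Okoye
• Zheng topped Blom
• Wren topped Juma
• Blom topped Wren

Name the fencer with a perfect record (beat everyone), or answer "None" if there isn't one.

None

Highest win total is Gupta with 6 (out of 7 possible).
Gupta lost to Wren, so no fencer went undefeated.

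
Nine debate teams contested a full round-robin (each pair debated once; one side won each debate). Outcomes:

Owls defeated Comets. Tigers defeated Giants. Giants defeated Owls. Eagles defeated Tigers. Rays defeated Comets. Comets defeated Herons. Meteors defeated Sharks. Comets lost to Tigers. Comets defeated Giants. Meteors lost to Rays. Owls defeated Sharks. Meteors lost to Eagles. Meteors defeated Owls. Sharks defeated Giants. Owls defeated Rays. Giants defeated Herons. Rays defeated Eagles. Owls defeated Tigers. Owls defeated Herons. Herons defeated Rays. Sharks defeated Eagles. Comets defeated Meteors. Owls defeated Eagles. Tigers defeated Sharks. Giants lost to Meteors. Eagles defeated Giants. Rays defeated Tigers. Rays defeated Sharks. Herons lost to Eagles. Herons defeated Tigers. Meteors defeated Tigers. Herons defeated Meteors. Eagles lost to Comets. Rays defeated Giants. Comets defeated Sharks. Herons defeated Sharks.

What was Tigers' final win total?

Tigers' results: beat Sharks, Comets, Giants; lost to Eagles, Owls, Rays, Meteors, Herons.
That is 3 wins.

3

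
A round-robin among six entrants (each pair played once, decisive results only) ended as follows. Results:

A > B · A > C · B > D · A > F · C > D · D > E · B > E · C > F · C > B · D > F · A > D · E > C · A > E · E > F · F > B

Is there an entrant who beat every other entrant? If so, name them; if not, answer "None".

A has 5 wins out of 5 opponents — a perfect record.

A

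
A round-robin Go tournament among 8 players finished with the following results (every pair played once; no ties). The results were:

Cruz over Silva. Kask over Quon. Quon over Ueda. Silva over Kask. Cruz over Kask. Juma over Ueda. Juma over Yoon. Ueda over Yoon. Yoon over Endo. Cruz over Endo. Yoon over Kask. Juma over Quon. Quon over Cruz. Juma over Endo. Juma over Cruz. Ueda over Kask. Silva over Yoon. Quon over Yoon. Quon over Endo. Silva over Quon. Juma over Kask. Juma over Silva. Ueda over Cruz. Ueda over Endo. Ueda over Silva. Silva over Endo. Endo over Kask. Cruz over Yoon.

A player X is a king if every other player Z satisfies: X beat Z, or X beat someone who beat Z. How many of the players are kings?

1

Cruz cannot reach Ueda, Juma in two steps.
Quon cannot reach Juma in two steps.
Ueda cannot reach Juma in two steps.
Kask cannot reach Silva, Juma in two steps.
Silva cannot reach Juma in two steps.
Endo cannot reach Cruz, Ueda, Silva, Yoon, Juma in two steps.
Yoon cannot reach Cruz, Ueda, Silva, Juma in two steps.
Juma reaches everyone (king).
Kings: Juma — 1.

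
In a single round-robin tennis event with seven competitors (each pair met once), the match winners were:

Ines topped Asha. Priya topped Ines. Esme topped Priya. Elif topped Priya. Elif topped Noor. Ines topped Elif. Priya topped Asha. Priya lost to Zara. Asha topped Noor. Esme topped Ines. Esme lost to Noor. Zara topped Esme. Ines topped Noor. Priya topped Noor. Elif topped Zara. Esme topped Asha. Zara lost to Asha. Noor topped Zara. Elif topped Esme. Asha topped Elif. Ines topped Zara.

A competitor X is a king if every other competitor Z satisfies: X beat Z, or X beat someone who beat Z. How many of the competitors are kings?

Zara cannot reach Elif in two steps.
Esme reaches everyone (king).
Elif reaches everyone (king).
Ines reaches everyone (king).
Asha cannot reach Ines in two steps.
Priya reaches everyone (king).
Noor cannot reach Elif in two steps.
Kings: Esme, Elif, Ines, Priya — 4.

4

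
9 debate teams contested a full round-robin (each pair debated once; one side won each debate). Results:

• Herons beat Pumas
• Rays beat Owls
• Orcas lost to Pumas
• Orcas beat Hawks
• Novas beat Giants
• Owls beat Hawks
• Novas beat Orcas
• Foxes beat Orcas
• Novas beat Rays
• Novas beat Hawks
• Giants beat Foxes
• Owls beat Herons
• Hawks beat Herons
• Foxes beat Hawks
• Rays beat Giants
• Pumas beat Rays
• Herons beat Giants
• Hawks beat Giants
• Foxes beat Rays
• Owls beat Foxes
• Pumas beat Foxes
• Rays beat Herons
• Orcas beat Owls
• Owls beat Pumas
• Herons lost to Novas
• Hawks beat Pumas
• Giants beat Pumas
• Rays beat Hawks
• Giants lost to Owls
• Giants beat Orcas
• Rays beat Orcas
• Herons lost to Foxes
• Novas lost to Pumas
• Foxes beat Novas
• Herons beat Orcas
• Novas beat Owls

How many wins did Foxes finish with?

Foxes' results: beat Rays, Novas, Herons, Orcas, Hawks; lost to Owls, Pumas, Giants.
That is 5 wins.

5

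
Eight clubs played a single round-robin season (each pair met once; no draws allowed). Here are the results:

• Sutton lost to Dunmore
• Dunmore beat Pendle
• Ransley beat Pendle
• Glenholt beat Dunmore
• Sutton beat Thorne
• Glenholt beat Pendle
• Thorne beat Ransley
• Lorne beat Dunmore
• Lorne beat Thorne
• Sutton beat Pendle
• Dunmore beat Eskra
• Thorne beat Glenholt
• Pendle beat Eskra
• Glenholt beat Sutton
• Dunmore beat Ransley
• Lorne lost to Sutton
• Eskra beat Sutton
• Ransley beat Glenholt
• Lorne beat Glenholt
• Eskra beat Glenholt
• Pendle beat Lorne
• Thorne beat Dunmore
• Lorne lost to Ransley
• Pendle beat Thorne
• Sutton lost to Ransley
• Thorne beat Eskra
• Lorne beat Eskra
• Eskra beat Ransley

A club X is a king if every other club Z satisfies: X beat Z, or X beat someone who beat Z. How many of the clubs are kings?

Thorne reaches everyone (king).
Glenholt reaches everyone (king).
Sutton reaches everyone (king).
Dunmore reaches everyone (king).
Eskra reaches everyone (king).
Ransley reaches everyone (king).
Lorne reaches everyone (king).
Pendle reaches everyone (king).
Kings: Thorne, Glenholt, Sutton, Dunmore, Eskra, Ransley, Lorne, Pendle — 8.

8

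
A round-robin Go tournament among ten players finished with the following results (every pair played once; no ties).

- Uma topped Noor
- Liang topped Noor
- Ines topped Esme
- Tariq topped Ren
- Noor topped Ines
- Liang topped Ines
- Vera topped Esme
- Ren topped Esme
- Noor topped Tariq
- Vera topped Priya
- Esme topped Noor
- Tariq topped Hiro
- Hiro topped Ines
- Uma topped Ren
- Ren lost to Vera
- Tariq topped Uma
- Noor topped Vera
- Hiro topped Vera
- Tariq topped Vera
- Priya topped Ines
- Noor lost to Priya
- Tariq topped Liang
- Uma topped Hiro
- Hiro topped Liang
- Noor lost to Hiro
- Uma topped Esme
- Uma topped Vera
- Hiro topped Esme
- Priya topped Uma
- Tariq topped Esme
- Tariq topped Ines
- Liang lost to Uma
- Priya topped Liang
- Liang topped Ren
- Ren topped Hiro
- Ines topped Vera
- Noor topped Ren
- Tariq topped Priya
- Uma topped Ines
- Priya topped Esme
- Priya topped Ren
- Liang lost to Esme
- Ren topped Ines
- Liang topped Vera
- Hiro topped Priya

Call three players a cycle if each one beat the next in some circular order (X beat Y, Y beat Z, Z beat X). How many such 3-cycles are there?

Win totals: Priya 6, Vera 3, Noor 4, Esme 2, Uma 7, Hiro 6, Tariq 8, Liang 4, Ren 3, Ines 2.
A player with w wins dominates both others in C(w,2) triples; summing gives 15 + 3 + 6 + 1 + 21 + 15 + 28 + 6 + 3 + 1 = 99 transitive triples.
Total triples C(10,3) = 120, so cyclic triples = 120 − 99 = 21.

21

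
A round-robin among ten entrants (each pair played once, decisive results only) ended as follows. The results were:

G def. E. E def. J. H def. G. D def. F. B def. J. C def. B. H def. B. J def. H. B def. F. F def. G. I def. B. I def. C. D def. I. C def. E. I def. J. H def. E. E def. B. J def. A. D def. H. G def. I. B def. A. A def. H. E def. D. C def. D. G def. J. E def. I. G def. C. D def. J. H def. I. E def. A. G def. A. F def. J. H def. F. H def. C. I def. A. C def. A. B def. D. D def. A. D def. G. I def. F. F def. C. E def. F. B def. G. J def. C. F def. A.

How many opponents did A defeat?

A's results: beat H; lost to B, C, D, E, F, G, I, J.
That is 1 win.

1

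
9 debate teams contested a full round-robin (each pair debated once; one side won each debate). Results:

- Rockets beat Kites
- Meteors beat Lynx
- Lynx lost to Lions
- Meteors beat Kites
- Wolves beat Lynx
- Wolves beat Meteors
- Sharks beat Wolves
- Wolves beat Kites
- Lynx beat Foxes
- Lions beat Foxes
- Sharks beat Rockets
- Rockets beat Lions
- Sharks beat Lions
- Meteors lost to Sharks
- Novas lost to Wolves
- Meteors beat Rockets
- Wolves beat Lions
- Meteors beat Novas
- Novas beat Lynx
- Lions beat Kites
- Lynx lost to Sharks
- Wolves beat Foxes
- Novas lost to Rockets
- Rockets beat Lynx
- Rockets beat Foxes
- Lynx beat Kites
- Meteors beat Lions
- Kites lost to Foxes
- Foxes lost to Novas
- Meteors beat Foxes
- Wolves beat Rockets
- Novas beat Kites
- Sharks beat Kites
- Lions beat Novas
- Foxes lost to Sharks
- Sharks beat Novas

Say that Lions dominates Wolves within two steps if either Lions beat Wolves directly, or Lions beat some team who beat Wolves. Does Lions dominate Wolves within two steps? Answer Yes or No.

Lions did not beat Wolves directly.
Lions beat Kites, Novas, Lynx, Foxes, but each of them lost to Wolves. No two-step path.

No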